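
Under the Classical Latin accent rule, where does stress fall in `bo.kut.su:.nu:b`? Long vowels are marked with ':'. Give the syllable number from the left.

3

Classical Latin: stress the penult if heavy (long vowel or closed), else the antepenult.
Weights: 2 kut H, 3 su: H, 4 nu:b H.
The penult (syllable 3, su:) is heavy, so it takes stress.
Stress on syllable 3: bo.kut.ˈsu:.nu:b.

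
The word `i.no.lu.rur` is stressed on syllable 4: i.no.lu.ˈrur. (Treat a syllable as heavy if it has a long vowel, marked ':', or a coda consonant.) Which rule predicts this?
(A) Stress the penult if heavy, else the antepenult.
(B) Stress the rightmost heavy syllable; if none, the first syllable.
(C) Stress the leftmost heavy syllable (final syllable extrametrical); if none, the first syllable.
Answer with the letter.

B

Rule A → syllable 2 (observed: 4).
Rule B → syllable 4 ✓.
Rule C → syllable 1 (observed: 4).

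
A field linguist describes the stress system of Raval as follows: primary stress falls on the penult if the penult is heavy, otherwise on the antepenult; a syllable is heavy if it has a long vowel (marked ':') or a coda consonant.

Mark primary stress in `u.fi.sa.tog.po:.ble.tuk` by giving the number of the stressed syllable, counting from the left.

5

Weights: 5 po: H, 6 ble L, 7 tuk H.
The penult (syllable 6, ble) is light, so stress falls on the antepenult (syllable 5, po:).
Primary stress: syllable 5 → u.fi.sa.tog.ˈpo:.ble.tuk.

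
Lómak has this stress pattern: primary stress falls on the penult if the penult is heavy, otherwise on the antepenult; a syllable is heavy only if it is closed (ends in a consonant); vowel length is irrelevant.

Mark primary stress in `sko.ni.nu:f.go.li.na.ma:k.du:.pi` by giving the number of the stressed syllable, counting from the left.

7

Weights: 7 ma:k H, 8 du: L, 9 pi L.
The penult (syllable 8, du:) is light, so stress falls on the antepenult (syllable 7, ma:k).
Primary stress: syllable 7 → sko.ni.nu:f.go.li.na.ˈma:k.du:.pi.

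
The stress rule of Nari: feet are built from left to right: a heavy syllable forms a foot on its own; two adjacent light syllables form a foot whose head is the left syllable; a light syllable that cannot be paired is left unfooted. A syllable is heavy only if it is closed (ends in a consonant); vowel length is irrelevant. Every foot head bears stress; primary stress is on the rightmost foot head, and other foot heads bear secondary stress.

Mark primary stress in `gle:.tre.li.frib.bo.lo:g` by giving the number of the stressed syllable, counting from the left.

6

Weights: 1 gle: L, 2 tre L, 3 li L, 4 frib H, 5 bo L, 6 lo:g H.
Parse left to right (heavy = foot alone; LL = one foot; stranded L unfooted): (ˈgle:.tre) li (ˈfrib) bo (ˈlo:g).
Foot heads: 1, 4, 6.
Primary stress on the rightmost head = syllable 6.
Primary stress: syllable 6 → gle:.tre.li.frib.bo.ˈlo:g.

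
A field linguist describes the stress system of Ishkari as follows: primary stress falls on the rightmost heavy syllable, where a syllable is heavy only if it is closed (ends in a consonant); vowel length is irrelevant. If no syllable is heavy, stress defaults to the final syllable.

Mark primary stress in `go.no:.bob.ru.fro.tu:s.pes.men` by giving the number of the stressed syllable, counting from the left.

8

Weights: 1 go L, 2 no: L, 3 bob H, 4 ru L, 5 fro L, 6 tu:s H, 7 pes H, 8 men H.
Heavy syllables in the domain: 3, 6, 7, 8. The rightmost is syllable 8 (men).
Primary stress: syllable 8 → go.no:.bob.ru.fro.tu:s.pes.ˈmen.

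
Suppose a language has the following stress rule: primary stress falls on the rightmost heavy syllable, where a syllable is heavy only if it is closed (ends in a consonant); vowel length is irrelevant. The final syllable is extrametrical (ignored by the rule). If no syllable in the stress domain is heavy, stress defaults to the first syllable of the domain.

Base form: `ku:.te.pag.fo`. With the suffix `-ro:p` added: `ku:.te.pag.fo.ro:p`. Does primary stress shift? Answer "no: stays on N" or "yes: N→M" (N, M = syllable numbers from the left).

Base `ku:.te.pag.fo` (4 syllables):
  The final syllable (4, fo) is extrametrical; the stress domain is syllables 1–3.
  Weights: 1 ku: L, 2 te L, 3 pag H.
  Heavy syllables in the domain: 3. The rightmost is syllable 3 (pag).
  → primary stress on syllable 3.
Suffixed `ku:.te.pag.fo.ro:p` (5 syllables):
  The final syllable (5, ro:p) is extrametrical; the stress domain is syllables 1–4.
  Weights: 1 ku: L, 2 te L, 3 pag H, 4 fo L.
  Heavy syllables in the domain: 3. The rightmost is syllable 3 (pag).
  → primary stress on syllable 3.

no: stays on 3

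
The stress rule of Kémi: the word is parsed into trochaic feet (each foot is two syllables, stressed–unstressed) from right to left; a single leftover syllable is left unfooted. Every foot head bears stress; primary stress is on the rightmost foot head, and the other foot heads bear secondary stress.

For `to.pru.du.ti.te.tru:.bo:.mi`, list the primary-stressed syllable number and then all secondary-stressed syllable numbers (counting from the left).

primary 7, secondary 1, 3, 5

Parse right to left into trochaic (ˈσσ) feet: (ˈto.pru) (ˈdu.ti) (ˈte.tru:) (ˈbo:.mi).
Foot heads (stressed positions): 1, 3, 5, 7.
End Rule Rightmost: primary stress on the rightmost head = syllable 7.
Secondary stress on 1, 3, 5: ˌto.pru.ˌdu.ti.ˌte.tru:.ˈbo:.mi.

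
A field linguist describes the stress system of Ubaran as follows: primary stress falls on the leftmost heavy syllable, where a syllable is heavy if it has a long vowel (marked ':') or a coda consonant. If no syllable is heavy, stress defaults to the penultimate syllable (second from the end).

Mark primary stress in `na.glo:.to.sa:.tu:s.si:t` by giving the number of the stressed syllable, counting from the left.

2

Weights: 1 na L, 2 glo: H, 3 to L, 4 sa: H, 5 tu:s H, 6 si:t H.
Heavy syllables in the domain: 2, 4, 5, 6. The leftmost is syllable 2 (glo:).
Primary stress: syllable 2 → na.ˈglo:.to.sa:.tu:s.si:t.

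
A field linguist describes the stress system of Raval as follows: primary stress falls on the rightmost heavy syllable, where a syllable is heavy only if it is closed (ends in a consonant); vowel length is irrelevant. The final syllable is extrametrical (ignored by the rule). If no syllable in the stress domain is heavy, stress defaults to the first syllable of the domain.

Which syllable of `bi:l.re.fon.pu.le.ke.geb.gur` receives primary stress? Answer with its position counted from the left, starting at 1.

The final syllable (8, gur) is extrametrical; the stress domain is syllables 1–7.
Weights: 1 bi:l H, 2 re L, 3 fon H, 4 pu L, 5 le L, 6 ke L, 7 geb H.
Heavy syllables in the domain: 1, 3, 7. The rightmost is syllable 7 (geb).
Primary stress: syllable 7 → bi:l.re.fon.pu.le.ke.ˈgeb.gur.

7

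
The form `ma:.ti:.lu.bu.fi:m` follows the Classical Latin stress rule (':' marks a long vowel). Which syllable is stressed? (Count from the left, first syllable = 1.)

Classical Latin: stress the penult if heavy (long vowel or closed), else the antepenult.
Weights: 3 lu L, 4 bu L, 5 fi:m H.
The penult (syllable 4, bu) is light, so stress falls on the antepenult (syllable 3, lu).
Stress on syllable 3: ma:.ti:.ˈlu.bu.fi:m.

3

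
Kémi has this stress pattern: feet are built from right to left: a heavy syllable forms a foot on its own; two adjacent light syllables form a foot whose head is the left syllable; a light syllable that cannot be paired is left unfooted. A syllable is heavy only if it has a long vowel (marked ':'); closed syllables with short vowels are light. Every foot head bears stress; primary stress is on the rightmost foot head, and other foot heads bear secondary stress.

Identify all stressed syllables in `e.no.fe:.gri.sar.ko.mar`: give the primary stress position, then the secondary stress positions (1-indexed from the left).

Weights: 1 e L, 2 no L, 3 fe: H, 4 gri L, 5 sar L, 6 ko L, 7 mar L.
Parse right to left (heavy = foot alone; LL = one foot; stranded L unfooted): (ˈe.no) (ˈfe:) (ˈgri.sar) (ˈko.mar).
Foot heads: 1, 3, 4, 6.
Primary stress on the rightmost head = syllable 6.
Secondary stress on 1, 3, 4: ˌe.no.ˌfe:.ˌgri.sar.ˈko.mar.

primary 6, secondary 1, 3, 4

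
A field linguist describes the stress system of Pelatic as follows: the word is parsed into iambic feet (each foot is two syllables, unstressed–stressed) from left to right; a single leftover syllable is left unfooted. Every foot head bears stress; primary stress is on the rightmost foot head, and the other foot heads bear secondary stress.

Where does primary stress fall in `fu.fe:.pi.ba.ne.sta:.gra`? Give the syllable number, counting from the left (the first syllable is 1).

6

Parse left to right into iambic (σˈσ) feet: (fu.ˈfe:) (pi.ˈba) (ne.ˈsta:) gra. Syllable 7 is left unfooted.
Foot heads (stressed positions): 2, 4, 6.
End Rule Rightmost: primary stress on the rightmost head = syllable 6.
Primary stress: syllable 6 → fu.fe:.pi.ba.ne.ˈsta:.gra.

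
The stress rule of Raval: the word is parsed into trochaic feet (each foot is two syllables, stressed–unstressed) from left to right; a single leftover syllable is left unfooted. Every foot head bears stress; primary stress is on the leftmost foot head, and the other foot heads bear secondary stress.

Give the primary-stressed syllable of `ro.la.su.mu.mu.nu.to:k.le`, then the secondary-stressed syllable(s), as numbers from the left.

Parse left to right into trochaic (ˈσσ) feet: (ˈro.la) (ˈsu.mu) (ˈmu.nu) (ˈto:k.le).
Foot heads (stressed positions): 1, 3, 5, 7.
End Rule Leftmost: primary stress on the leftmost head = syllable 1.
Secondary stress on 3, 5, 7: ˈro.la.ˌsu.mu.ˌmu.nu.ˌto:k.le.

primary 1, secondary 3, 5, 7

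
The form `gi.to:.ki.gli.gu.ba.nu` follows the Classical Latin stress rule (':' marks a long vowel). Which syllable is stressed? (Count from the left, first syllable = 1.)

Classical Latin: stress the penult if heavy (long vowel or closed), else the antepenult.
Weights: 5 gu L, 6 ba L, 7 nu L.
The penult (syllable 6, ba) is light, so stress falls on the antepenult (syllable 5, gu).
Stress on syllable 5: gi.to:.ki.gli.ˈgu.ba.nu.

5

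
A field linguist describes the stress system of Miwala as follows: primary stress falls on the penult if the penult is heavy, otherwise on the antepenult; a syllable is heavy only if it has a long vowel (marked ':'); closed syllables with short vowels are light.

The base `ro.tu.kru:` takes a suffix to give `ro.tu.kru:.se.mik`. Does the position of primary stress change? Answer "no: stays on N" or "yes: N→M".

Base `ro.tu.kru:` (3 syllables):
  Weights: 1 ro L, 2 tu L, 3 kru: H.
  The penult (syllable 2, tu) is light, so stress falls on the antepenult (syllable 1, ro).
  → primary stress on syllable 1.
Suffixed `ro.tu.kru:.se.mik` (5 syllables):
  Weights: 3 kru: H, 4 se L, 5 mik L.
  The penult (syllable 4, se) is light, so stress falls on the antepenult (syllable 3, kru:).
  → primary stress on syllable 3.

yes: 1→3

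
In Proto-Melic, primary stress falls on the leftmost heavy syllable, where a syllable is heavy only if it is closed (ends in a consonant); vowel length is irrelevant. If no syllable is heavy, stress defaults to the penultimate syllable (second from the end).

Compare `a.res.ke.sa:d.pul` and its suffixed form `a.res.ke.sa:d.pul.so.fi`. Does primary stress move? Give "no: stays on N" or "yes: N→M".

Base `a.res.ke.sa:d.pul` (5 syllables):
  Weights: 1 a L, 2 res H, 3 ke L, 4 sa:d H, 5 pul H.
  Heavy syllables in the domain: 2, 4, 5. The leftmost is syllable 2 (res).
  → primary stress on syllable 2.
Suffixed `a.res.ke.sa:d.pul.so.fi` (7 syllables):
  Weights: 1 a L, 2 res H, 3 ke L, 4 sa:d H, 5 pul H, 6 so L, 7 fi L.
  Heavy syllables in the domain: 2, 4, 5. The leftmost is syllable 2 (res).
  → primary stress on syllable 2.

no: stays on 2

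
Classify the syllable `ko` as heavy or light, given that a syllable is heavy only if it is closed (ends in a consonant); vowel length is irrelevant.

light

`ko`: short vowel, open (no coda). Open (no coda) → light.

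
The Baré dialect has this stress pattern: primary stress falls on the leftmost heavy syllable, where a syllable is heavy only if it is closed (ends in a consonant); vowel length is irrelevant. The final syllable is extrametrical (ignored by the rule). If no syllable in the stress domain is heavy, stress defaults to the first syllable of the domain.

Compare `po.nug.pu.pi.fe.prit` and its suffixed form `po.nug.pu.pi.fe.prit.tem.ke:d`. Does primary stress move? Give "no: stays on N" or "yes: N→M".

no: stays on 2

Base `po.nug.pu.pi.fe.prit` (6 syllables):
  The final syllable (6, prit) is extrametrical; the stress domain is syllables 1–5.
  Weights: 1 po L, 2 nug H, 3 pu L, 4 pi L, 5 fe L.
  Heavy syllables in the domain: 2. The leftmost is syllable 2 (nug).
  → primary stress on syllable 2.
Suffixed `po.nug.pu.pi.fe.prit.tem.ke:d` (8 syllables):
  The final syllable (8, ke:d) is extrametrical; the stress domain is syllables 1–7.
  Weights: 1 po L, 2 nug H, 3 pu L, 4 pi L, 5 fe L, 6 prit H, 7 tem H.
  Heavy syllables in the domain: 2, 6, 7. The leftmost is syllable 2 (nug).
  → primary stress on syllable 2.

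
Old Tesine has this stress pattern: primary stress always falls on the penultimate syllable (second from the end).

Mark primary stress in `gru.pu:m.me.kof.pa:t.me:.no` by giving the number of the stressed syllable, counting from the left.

The word has 7 syllables; the penultimate syllable (second from the end) is syllable 6 (me:).
Primary stress: syllable 6 → gru.pu:m.me.kof.pa:t.ˈme:.no.

6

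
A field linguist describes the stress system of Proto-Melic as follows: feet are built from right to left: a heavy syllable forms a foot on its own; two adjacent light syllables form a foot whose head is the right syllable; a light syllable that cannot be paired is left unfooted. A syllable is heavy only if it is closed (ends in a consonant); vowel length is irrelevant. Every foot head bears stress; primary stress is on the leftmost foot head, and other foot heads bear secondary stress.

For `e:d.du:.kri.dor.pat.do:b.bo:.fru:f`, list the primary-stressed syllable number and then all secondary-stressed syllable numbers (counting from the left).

Weights: 1 e:d H, 2 du: L, 3 kri L, 4 dor H, 5 pat H, 6 do:b H, 7 bo: L, 8 fru:f H.
Parse right to left (heavy = foot alone; LL = one foot; stranded L unfooted): (ˈe:d) (du:.ˈkri) (ˈdor) (ˈpat) (ˈdo:b) bo: (ˈfru:f).
Foot heads: 1, 3, 4, 5, 6, 8.
Primary stress on the leftmost head = syllable 1.
Secondary stress on 3, 4, 5, 6, 8: ˈe:d.du:.ˌkri.ˌdor.ˌpat.ˌdo:b.bo:.ˌfru:f.

primary 1, secondary 3, 4, 5, 6, 8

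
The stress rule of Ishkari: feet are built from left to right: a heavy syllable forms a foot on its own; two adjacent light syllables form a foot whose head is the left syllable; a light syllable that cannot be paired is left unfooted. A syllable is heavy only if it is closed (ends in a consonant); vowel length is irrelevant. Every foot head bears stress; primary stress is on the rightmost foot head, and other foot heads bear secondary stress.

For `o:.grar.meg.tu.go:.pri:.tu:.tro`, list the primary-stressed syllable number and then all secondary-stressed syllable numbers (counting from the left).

primary 6, secondary 2, 3, 4

Weights: 1 o: L, 2 grar H, 3 meg H, 4 tu L, 5 go: L, 6 pri: L, 7 tu: L, 8 tro L.
Parse left to right (heavy = foot alone; LL = one foot; stranded L unfooted): o: (ˈgrar) (ˈmeg) (ˈtu.go:) (ˈpri:.tu:) tro.
Foot heads: 2, 3, 4, 6.
Primary stress on the rightmost head = syllable 6.
Secondary stress on 2, 3, 4: o:.ˌgrar.ˌmeg.ˌtu.go:.ˈpri:.tu:.tro.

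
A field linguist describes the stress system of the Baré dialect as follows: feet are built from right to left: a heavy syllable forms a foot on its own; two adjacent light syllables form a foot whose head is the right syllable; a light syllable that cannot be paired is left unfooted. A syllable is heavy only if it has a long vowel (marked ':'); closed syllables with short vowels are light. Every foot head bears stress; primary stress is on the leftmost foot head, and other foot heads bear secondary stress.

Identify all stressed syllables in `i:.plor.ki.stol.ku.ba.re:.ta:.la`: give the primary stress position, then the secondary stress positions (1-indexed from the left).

Weights: 1 i: H, 2 plor L, 3 ki L, 4 stol L, 5 ku L, 6 ba L, 7 re: H, 8 ta: H, 9 la L.
Parse right to left (heavy = foot alone; LL = one foot; stranded L unfooted): (ˈi:) plor (ki.ˈstol) (ku.ˈba) (ˈre:) (ˈta:) la.
Foot heads: 1, 4, 6, 7, 8.
Primary stress on the leftmost head = syllable 1.
Secondary stress on 4, 6, 7, 8: ˈi:.plor.ki.ˌstol.ku.ˌba.ˌre:.ˌta:.la.

primary 1, secondary 4, 6, 7, 8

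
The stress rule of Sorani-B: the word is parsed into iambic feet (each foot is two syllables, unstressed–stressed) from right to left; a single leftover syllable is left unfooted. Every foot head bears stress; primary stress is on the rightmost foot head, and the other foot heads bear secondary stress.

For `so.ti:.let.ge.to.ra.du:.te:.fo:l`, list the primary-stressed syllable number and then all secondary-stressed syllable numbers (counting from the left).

primary 9, secondary 3, 5, 7

Parse right to left into iambic (σˈσ) feet: so (ti:.ˈlet) (ge.ˈto) (ra.ˈdu:) (te:.ˈfo:l). Syllable 1 is left unfooted.
Foot heads (stressed positions): 3, 5, 7, 9.
End Rule Rightmost: primary stress on the rightmost head = syllable 9.
Secondary stress on 3, 5, 7: so.ti:.ˌlet.ge.ˌto.ra.ˌdu:.te:.ˈfo:l.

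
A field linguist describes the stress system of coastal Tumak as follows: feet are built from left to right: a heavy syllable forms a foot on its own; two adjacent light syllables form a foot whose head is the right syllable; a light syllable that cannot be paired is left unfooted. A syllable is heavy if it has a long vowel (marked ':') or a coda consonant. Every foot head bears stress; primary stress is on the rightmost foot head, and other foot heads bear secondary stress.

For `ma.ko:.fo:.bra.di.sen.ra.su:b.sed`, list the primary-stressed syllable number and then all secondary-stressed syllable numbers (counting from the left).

Weights: 1 ma L, 2 ko: H, 3 fo: H, 4 bra L, 5 di L, 6 sen H, 7 ra L, 8 su:b H, 9 sed H.
Parse left to right (heavy = foot alone; LL = one foot; stranded L unfooted): ma (ˈko:) (ˈfo:) (bra.ˈdi) (ˈsen) ra (ˈsu:b) (ˈsed).
Foot heads: 2, 3, 5, 6, 8, 9.
Primary stress on the rightmost head = syllable 9.
Secondary stress on 2, 3, 5, 6, 8: ma.ˌko:.ˌfo:.bra.ˌdi.ˌsen.ra.ˌsu:b.ˈsed.

primary 9, secondary 2, 3, 5, 6, 8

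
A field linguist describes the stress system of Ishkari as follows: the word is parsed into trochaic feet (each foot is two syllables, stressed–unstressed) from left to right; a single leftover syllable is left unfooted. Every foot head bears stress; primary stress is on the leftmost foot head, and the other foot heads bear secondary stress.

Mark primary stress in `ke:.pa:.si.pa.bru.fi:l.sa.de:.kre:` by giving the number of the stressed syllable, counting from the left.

1

Parse left to right into trochaic (ˈσσ) feet: (ˈke:.pa:) (ˈsi.pa) (ˈbru.fi:l) (ˈsa.de:) kre:. Syllable 9 is left unfooted.
Foot heads (stressed positions): 1, 3, 5, 7.
End Rule Leftmost: primary stress on the leftmost head = syllable 1.
Primary stress: syllable 1 → ˈke:.pa:.si.pa.bru.fi:l.sa.de:.kre:.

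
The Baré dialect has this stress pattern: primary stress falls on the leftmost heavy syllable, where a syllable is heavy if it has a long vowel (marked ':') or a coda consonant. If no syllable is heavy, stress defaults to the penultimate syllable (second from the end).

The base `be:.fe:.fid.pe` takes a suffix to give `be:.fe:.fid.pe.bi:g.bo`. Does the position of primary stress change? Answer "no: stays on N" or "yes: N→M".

no: stays on 1

Base `be:.fe:.fid.pe` (4 syllables):
  Weights: 1 be: H, 2 fe: H, 3 fid H, 4 pe L.
  Heavy syllables in the domain: 1, 2, 3. The leftmost is syllable 1 (be:).
  → primary stress on syllable 1.
Suffixed `be:.fe:.fid.pe.bi:g.bo` (6 syllables):
  Weights: 1 be: H, 2 fe: H, 3 fid H, 4 pe L, 5 bi:g H, 6 bo L.
  Heavy syllables in the domain: 1, 2, 3, 5. The leftmost is syllable 1 (be:).
  → primary stress on syllable 1.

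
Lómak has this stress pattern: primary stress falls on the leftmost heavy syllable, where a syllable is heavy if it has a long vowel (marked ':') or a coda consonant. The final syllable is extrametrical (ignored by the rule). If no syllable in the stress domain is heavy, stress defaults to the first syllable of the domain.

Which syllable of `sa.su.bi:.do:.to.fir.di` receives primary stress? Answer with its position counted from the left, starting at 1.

The final syllable (7, di) is extrametrical; the stress domain is syllables 1–6.
Weights: 1 sa L, 2 su L, 3 bi: H, 4 do: H, 5 to L, 6 fir H.
Heavy syllables in the domain: 3, 4, 6. The leftmost is syllable 3 (bi:).
Primary stress: syllable 3 → sa.su.ˈbi:.do:.to.fir.di.

3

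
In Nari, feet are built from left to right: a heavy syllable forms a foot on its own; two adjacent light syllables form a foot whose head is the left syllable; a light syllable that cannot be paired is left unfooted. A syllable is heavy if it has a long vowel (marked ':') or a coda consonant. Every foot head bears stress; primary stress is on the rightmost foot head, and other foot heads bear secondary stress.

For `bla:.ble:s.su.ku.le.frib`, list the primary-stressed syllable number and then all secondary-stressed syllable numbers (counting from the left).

Weights: 1 bla: H, 2 ble:s H, 3 su L, 4 ku L, 5 le L, 6 frib H.
Parse left to right (heavy = foot alone; LL = one foot; stranded L unfooted): (ˈbla:) (ˈble:s) (ˈsu.ku) le (ˈfrib).
Foot heads: 1, 2, 3, 6.
Primary stress on the rightmost head = syllable 6.
Secondary stress on 1, 2, 3: ˌbla:.ˌble:s.ˌsu.ku.le.ˈfrib.

primary 6, secondary 1, 2, 3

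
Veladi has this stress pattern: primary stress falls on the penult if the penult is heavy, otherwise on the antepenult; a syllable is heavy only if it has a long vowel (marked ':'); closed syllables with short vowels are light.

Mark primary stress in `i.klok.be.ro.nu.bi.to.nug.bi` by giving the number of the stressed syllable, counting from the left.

7

Weights: 7 to L, 8 nug L, 9 bi L.
The penult (syllable 8, nug) is light, so stress falls on the antepenult (syllable 7, to).
Primary stress: syllable 7 → i.klok.be.ro.nu.bi.ˈto.nug.bi.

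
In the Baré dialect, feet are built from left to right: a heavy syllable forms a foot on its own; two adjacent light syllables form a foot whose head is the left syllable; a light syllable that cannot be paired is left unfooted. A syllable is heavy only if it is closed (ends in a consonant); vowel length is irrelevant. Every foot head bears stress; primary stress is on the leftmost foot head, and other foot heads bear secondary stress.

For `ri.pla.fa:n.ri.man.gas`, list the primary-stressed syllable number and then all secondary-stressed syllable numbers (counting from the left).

Weights: 1 ri L, 2 pla L, 3 fa:n H, 4 ri L, 5 man H, 6 gas H.
Parse left to right (heavy = foot alone; LL = one foot; stranded L unfooted): (ˈri.pla) (ˈfa:n) ri (ˈman) (ˈgas).
Foot heads: 1, 3, 5, 6.
Primary stress on the leftmost head = syllable 1.
Secondary stress on 3, 5, 6: ˈri.pla.ˌfa:n.ri.ˌman.ˌgas.

primary 1, secondary 3, 5, 6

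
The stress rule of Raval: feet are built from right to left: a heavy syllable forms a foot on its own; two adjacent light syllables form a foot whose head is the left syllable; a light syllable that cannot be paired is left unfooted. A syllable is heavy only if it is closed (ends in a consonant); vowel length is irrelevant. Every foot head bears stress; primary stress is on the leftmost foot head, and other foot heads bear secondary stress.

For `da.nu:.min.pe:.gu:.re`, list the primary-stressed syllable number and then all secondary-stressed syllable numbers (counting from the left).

primary 1, secondary 3, 5

Weights: 1 da L, 2 nu: L, 3 min H, 4 pe: L, 5 gu: L, 6 re L.
Parse right to left (heavy = foot alone; LL = one foot; stranded L unfooted): (ˈda.nu:) (ˈmin) pe: (ˈgu:.re).
Foot heads: 1, 3, 5.
Primary stress on the leftmost head = syllable 1.
Secondary stress on 3, 5: ˈda.nu:.ˌmin.pe:.ˌgu:.re.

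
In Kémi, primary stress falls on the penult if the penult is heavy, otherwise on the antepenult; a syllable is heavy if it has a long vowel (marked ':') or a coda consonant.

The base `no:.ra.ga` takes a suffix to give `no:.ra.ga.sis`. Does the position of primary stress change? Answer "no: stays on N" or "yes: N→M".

Base `no:.ra.ga` (3 syllables):
  Weights: 1 no: H, 2 ra L, 3 ga L.
  The penult (syllable 2, ra) is light, so stress falls on the antepenult (syllable 1, no:).
  → primary stress on syllable 1.
Suffixed `no:.ra.ga.sis` (4 syllables):
  Weights: 2 ra L, 3 ga L, 4 sis H.
  The penult (syllable 3, ga) is light, so stress falls on the antepenult (syllable 2, ra).
  → primary stress on syllable 2.

yes: 1→2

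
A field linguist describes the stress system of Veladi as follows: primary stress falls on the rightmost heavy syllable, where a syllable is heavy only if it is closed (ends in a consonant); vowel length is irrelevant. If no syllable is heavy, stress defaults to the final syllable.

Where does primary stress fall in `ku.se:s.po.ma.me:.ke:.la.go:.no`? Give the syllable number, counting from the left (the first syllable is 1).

Weights: 1 ku L, 2 se:s H, 3 po L, 4 ma L, 5 me: L, 6 ke: L, 7 la L, 8 go: L, 9 no L.
Heavy syllables in the domain: 2. The rightmost is syllable 2 (se:s).
Primary stress: syllable 2 → ku.ˈse:s.po.ma.me:.ke:.la.go:.no.

2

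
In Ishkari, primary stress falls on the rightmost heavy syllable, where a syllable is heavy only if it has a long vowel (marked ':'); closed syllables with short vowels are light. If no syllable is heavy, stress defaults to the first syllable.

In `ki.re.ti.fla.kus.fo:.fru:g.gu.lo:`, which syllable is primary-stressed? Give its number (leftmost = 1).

9

Weights: 1 ki L, 2 re L, 3 ti L, 4 fla L, 5 kus L, 6 fo: H, 7 fru:g H, 8 gu L, 9 lo: H.
Heavy syllables in the domain: 6, 7, 9. The rightmost is syllable 9 (lo:).
Primary stress: syllable 9 → ki.re.ti.fla.kus.fo:.fru:g.gu.ˈlo:.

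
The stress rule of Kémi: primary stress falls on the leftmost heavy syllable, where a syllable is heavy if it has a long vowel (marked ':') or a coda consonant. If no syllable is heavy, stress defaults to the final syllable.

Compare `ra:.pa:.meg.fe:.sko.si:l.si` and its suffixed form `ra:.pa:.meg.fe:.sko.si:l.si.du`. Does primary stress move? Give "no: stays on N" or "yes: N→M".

Base `ra:.pa:.meg.fe:.sko.si:l.si` (7 syllables):
  Weights: 1 ra: H, 2 pa: H, 3 meg H, 4 fe: H, 5 sko L, 6 si:l H, 7 si L.
  Heavy syllables in the domain: 1, 2, 3, 4, 6. The leftmost is syllable 1 (ra:).
  → primary stress on syllable 1.
Suffixed `ra:.pa:.meg.fe:.sko.si:l.si.du` (8 syllables):
  Weights: 1 ra: H, 2 pa: H, 3 meg H, 4 fe: H, 5 sko L, 6 si:l H, 7 si L, 8 du L.
  Heavy syllables in the domain: 1, 2, 3, 4, 6. The leftmost is syllable 1 (ra:).
  → primary stress on syllable 1.

no: stays on 1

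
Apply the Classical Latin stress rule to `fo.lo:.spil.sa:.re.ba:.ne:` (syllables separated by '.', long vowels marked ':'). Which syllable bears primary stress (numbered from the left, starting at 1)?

6

Classical Latin: stress the penult if heavy (long vowel or closed), else the antepenult.
Weights: 5 re L, 6 ba: H, 7 ne: H.
The penult (syllable 6, ba:) is heavy, so it takes stress.
Stress on syllable 6: fo.lo:.spil.sa:.re.ˈba:.ne:.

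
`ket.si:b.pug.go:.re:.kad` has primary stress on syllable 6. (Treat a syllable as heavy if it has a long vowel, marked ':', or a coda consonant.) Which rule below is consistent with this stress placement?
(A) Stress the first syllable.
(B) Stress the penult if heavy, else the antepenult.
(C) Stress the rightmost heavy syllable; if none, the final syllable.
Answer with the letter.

C

Rule A → syllable 1 (observed: 6).
Rule B → syllable 5 (observed: 6).
Rule C → syllable 6 ✓.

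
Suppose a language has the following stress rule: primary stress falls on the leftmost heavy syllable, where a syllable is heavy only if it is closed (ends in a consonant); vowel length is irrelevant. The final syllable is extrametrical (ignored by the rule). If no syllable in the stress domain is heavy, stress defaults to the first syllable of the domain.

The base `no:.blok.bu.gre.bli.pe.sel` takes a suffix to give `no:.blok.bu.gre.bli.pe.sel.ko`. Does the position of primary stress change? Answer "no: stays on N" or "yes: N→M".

Base `no:.blok.bu.gre.bli.pe.sel` (7 syllables):
  The final syllable (7, sel) is extrametrical; the stress domain is syllables 1–6.
  Weights: 1 no: L, 2 blok H, 3 bu L, 4 gre L, 5 bli L, 6 pe L.
  Heavy syllables in the domain: 2. The leftmost is syllable 2 (blok).
  → primary stress on syllable 2.
Suffixed `no:.blok.bu.gre.bli.pe.sel.ko` (8 syllables):
  The final syllable (8, ko) is extrametrical; the stress domain is syllables 1–7.
  Weights: 1 no: L, 2 blok H, 3 bu L, 4 gre L, 5 bli L, 6 pe L, 7 sel H.
  Heavy syllables in the domain: 2, 7. The leftmost is syllable 2 (blok).
  → primary stress on syllable 2.

no: stays on 2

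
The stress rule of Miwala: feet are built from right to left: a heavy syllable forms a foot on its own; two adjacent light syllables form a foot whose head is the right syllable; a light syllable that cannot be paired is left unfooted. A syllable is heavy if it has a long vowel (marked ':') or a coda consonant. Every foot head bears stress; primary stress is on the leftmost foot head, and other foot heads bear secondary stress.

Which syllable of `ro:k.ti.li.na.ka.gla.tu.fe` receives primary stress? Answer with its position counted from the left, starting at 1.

1

Weights: 1 ro:k H, 2 ti L, 3 li L, 4 na L, 5 ka L, 6 gla L, 7 tu L, 8 fe L.
Parse right to left (heavy = foot alone; LL = one foot; stranded L unfooted): (ˈro:k) ti (li.ˈna) (ka.ˈgla) (tu.ˈfe).
Foot heads: 1, 4, 6, 8.
Primary stress on the leftmost head = syllable 1.
Primary stress: syllable 1 → ˈro:k.ti.li.na.ka.gla.tu.fe.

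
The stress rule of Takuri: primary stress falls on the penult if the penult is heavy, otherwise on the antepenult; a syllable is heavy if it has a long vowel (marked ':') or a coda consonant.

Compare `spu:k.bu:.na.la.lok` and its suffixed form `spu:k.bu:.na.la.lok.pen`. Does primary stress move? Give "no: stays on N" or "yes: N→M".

yes: 3→5

Base `spu:k.bu:.na.la.lok` (5 syllables):
  Weights: 3 na L, 4 la L, 5 lok H.
  The penult (syllable 4, la) is light, so stress falls on the antepenult (syllable 3, na).
  → primary stress on syllable 3.
Suffixed `spu:k.bu:.na.la.lok.pen` (6 syllables):
  Weights: 4 la L, 5 lok H, 6 pen H.
  The penult (syllable 5, lok) is heavy, so it takes stress.
  → primary stress on syllable 5.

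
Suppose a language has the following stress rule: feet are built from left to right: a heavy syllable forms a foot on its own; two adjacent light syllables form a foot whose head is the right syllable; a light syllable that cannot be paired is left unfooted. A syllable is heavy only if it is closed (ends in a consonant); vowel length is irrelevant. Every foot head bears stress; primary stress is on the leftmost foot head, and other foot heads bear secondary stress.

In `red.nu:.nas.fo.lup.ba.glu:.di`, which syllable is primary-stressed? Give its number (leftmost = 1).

Weights: 1 red H, 2 nu: L, 3 nas H, 4 fo L, 5 lup H, 6 ba L, 7 glu: L, 8 di L.
Parse left to right (heavy = foot alone; LL = one foot; stranded L unfooted): (ˈred) nu: (ˈnas) fo (ˈlup) (ba.ˈglu:) di.
Foot heads: 1, 3, 5, 7.
Primary stress on the leftmost head = syllable 1.
Primary stress: syllable 1 → ˈred.nu:.nas.fo.lup.ba.glu:.di.

1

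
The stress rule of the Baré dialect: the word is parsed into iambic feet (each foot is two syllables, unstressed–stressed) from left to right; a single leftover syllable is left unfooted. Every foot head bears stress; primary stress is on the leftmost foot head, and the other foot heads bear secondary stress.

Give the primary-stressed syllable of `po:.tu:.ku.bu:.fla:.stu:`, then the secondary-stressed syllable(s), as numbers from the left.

primary 2, secondary 4, 6

Parse left to right into iambic (σˈσ) feet: (po:.ˈtu:) (ku.ˈbu:) (fla:.ˈstu:).
Foot heads (stressed positions): 2, 4, 6.
End Rule Leftmost: primary stress on the leftmost head = syllable 2.
Secondary stress on 4, 6: po:.ˈtu:.ku.ˌbu:.fla:.ˌstu:.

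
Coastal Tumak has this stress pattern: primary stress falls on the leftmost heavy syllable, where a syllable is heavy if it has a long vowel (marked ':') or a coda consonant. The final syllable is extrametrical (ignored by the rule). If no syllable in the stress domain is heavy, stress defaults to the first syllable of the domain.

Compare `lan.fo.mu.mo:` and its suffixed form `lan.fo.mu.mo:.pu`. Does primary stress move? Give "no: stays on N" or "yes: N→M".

no: stays on 1

Base `lan.fo.mu.mo:` (4 syllables):
  The final syllable (4, mo:) is extrametrical; the stress domain is syllables 1–3.
  Weights: 1 lan H, 2 fo L, 3 mu L.
  Heavy syllables in the domain: 1. The leftmost is syllable 1 (lan).
  → primary stress on syllable 1.
Suffixed `lan.fo.mu.mo:.pu` (5 syllables):
  The final syllable (5, pu) is extrametrical; the stress domain is syllables 1–4.
  Weights: 1 lan H, 2 fo L, 3 mu L, 4 mo: H.
  Heavy syllables in the domain: 1, 4. The leftmost is syllable 1 (lan).
  → primary stress on syllable 1.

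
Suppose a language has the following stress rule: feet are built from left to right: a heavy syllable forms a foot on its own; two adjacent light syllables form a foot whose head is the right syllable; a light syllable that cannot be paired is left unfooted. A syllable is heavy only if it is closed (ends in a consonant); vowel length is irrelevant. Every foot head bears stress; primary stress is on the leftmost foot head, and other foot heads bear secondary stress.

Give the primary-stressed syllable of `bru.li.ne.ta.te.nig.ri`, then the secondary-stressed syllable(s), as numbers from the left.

primary 2, secondary 4, 6

Weights: 1 bru L, 2 li L, 3 ne L, 4 ta L, 5 te L, 6 nig H, 7 ri L.
Parse left to right (heavy = foot alone; LL = one foot; stranded L unfooted): (bru.ˈli) (ne.ˈta) te (ˈnig) ri.
Foot heads: 2, 4, 6.
Primary stress on the leftmost head = syllable 2.
Secondary stress on 4, 6: bru.ˈli.ne.ˌta.te.ˌnig.ri.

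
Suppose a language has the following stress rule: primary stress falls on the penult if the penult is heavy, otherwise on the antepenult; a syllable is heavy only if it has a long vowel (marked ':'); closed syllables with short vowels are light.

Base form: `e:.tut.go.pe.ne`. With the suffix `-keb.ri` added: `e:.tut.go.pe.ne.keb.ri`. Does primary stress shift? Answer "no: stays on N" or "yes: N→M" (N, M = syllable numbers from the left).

yes: 3→5

Base `e:.tut.go.pe.ne` (5 syllables):
  Weights: 3 go L, 4 pe L, 5 ne L.
  The penult (syllable 4, pe) is light, so stress falls on the antepenult (syllable 3, go).
  → primary stress on syllable 3.
Suffixed `e:.tut.go.pe.ne.keb.ri` (7 syllables):
  Weights: 5 ne L, 6 keb L, 7 ri L.
  The penult (syllable 6, keb) is light, so stress falls on the antepenult (syllable 5, ne).
  → primary stress on syllable 5.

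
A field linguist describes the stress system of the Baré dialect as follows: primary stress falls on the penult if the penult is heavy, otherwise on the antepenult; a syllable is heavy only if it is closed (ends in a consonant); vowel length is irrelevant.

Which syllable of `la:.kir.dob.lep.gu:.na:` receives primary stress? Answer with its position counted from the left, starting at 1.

Weights: 4 lep H, 5 gu: L, 6 na: L.
The penult (syllable 5, gu:) is light, so stress falls on the antepenult (syllable 4, lep).
Primary stress: syllable 4 → la:.kir.dob.ˈlep.gu:.na:.

4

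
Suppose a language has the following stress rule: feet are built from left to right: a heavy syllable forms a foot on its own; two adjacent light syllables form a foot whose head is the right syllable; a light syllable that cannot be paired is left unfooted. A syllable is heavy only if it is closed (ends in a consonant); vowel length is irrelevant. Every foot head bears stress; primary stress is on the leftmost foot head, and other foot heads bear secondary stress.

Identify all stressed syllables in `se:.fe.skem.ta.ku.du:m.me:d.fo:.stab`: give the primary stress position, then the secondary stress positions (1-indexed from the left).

Weights: 1 se: L, 2 fe L, 3 skem H, 4 ta L, 5 ku L, 6 du:m H, 7 me:d H, 8 fo: L, 9 stab H.
Parse left to right (heavy = foot alone; LL = one foot; stranded L unfooted): (se:.ˈfe) (ˈskem) (ta.ˈku) (ˈdu:m) (ˈme:d) fo: (ˈstab).
Foot heads: 2, 3, 5, 6, 7, 9.
Primary stress on the leftmost head = syllable 2.
Secondary stress on 3, 5, 6, 7, 9: se:.ˈfe.ˌskem.ta.ˌku.ˌdu:m.ˌme:d.fo:.ˌstab.

primary 2, secondary 3, 5, 6, 7, 9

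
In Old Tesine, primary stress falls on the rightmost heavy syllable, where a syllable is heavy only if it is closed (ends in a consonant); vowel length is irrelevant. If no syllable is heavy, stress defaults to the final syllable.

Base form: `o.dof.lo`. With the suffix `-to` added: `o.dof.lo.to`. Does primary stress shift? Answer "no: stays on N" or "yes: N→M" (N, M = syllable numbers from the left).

no: stays on 2

Base `o.dof.lo` (3 syllables):
  Weights: 1 o L, 2 dof H, 3 lo L.
  Heavy syllables in the domain: 2. The rightmost is syllable 2 (dof).
  → primary stress on syllable 2.
Suffixed `o.dof.lo.to` (4 syllables):
  Weights: 1 o L, 2 dof H, 3 lo L, 4 to L.
  Heavy syllables in the domain: 2. The rightmost is syllable 2 (dof).
  → primary stress on syllable 2.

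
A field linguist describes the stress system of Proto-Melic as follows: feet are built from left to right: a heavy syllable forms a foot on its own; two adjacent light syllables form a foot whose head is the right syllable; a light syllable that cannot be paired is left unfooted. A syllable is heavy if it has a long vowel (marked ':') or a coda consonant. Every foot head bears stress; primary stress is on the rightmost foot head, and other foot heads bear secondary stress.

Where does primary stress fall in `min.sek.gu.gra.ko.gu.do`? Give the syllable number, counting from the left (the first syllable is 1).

6

Weights: 1 min H, 2 sek H, 3 gu L, 4 gra L, 5 ko L, 6 gu L, 7 do L.
Parse left to right (heavy = foot alone; LL = one foot; stranded L unfooted): (ˈmin) (ˈsek) (gu.ˈgra) (ko.ˈgu) do.
Foot heads: 1, 2, 4, 6.
Primary stress on the rightmost head = syllable 6.
Primary stress: syllable 6 → min.sek.gu.gra.ko.ˈgu.do.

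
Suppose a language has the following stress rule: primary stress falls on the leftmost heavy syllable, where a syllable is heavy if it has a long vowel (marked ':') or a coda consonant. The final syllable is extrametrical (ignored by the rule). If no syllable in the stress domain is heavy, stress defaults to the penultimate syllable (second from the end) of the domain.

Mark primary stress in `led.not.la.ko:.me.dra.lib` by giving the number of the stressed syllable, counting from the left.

1

The final syllable (7, lib) is extrametrical; the stress domain is syllables 1–6.
Weights: 1 led H, 2 not H, 3 la L, 4 ko: H, 5 me L, 6 dra L.
Heavy syllables in the domain: 1, 2, 4. The leftmost is syllable 1 (led).
Primary stress: syllable 1 → ˈled.not.la.ko:.me.dra.lib.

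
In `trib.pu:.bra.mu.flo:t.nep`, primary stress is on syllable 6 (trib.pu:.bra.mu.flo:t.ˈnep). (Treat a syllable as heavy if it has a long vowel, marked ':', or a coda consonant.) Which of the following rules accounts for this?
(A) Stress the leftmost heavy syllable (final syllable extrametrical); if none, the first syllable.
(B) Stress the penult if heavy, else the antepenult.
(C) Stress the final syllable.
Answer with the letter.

Rule A → syllable 1 (observed: 6).
Rule B → syllable 5 (observed: 6).
Rule C → syllable 6 ✓.

C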